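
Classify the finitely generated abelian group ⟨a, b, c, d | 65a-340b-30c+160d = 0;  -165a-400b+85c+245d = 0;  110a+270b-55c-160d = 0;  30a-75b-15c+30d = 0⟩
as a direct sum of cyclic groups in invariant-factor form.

Answer: M ≅ ℤ/5 ⊕ ℤ/5 ⊕ ℤ/15 ⊕ ℤ/45

Derivation:
rank_ℚ(R)=4; free=4−4=0
SNF(R) diag = [5, 5, 15, 45] → torsion [5, 5, 15, 45]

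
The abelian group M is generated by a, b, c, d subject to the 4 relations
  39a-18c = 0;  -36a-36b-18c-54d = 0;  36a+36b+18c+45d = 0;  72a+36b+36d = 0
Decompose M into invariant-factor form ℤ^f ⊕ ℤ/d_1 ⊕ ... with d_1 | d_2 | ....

Answer: M ≅ ℤ/3 ⊕ ℤ/9 ⊕ ℤ/18 ⊕ ℤ/36

Derivation:
rank_ℚ(R)=4; free=4−4=0
SNF(R) diag = [3, 9, 18, 36] → torsion [3, 9, 18, 36]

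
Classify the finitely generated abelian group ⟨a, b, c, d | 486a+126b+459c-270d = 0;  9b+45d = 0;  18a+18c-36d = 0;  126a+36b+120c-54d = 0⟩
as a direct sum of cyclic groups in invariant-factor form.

rank_ℚ(R)=4; free=4−4=0
SNF(R) diag = [3, 9, 18, 18] → torsion [3, 9, 18, 18]

Answer: M ≅ ℤ/3 ⊕ ℤ/9 ⊕ ℤ/18 ⊕ ℤ/18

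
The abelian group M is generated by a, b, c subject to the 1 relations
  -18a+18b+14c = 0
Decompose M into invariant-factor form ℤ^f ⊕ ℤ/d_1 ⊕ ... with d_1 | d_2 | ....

rank_ℚ(R)=1; free=3−1=2
SNF(R) diag = [2] → torsion [2]

Answer: M ≅ ℤ^2 ⊕ ℤ/2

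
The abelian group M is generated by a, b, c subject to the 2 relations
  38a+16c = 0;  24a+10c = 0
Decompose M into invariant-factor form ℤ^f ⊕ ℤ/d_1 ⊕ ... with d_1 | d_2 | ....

Answer: M ≅ ℤ^1 ⊕ ℤ/2 ⊕ ℤ/2

Derivation:
rank_ℚ(R)=2; free=3−2=1
SNF(R) diag = [2, 2] → torsion [2, 2]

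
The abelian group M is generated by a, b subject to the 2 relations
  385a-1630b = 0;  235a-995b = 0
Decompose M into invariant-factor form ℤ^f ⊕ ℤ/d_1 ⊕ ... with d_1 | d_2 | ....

Answer: M ≅ ℤ/5 ⊕ ℤ/5

Derivation:
rank_ℚ(R)=2; free=2−2=0
SNF(R) diag = [5, 5] → torsion [5, 5]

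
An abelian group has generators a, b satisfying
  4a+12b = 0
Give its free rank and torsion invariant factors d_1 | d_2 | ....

rank_ℚ(R)=1; free=2−1=1
SNF(R) diag = [4] → torsion [4]

Answer: M ≅ ℤ^1 ⊕ ℤ/4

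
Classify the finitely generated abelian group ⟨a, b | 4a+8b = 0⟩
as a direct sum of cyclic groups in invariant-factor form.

rank_ℚ(R)=1; free=2−1=1
SNF(R) diag = [4] → torsion [4]

Answer: M ≅ ℤ^1 ⊕ ℤ/4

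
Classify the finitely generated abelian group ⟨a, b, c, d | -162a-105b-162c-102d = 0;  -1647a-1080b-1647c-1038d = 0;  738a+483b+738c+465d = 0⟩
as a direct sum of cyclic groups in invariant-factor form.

rank_ℚ(R)=3; free=4−3=1
SNF(R) diag = [3, 3, 9] → torsion [3, 3, 9]

Answer: M ≅ ℤ^1 ⊕ ℤ/3 ⊕ ℤ/3 ⊕ ℤ/9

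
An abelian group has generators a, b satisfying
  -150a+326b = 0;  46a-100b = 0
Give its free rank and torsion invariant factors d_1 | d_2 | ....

Answer: M ≅ ℤ/2 ⊕ ℤ/2

Derivation:
rank_ℚ(R)=2; free=2−2=0
SNF(R) diag = [2, 2] → torsion [2, 2]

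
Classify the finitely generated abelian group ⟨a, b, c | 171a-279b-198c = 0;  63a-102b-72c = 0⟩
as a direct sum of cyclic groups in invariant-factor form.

rank_ℚ(R)=2; free=3−2=1
SNF(R) diag = [3, 9] → torsion [3, 9]

Answer: M ≅ ℤ^1 ⊕ ℤ/3 ⊕ ℤ/9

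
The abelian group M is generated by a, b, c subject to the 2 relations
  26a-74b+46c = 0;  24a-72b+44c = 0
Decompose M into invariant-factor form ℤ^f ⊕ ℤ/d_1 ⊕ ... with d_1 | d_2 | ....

rank_ℚ(R)=2; free=3−2=1
SNF(R) diag = [2, 4] → torsion [2, 4]

Answer: M ≅ ℤ^1 ⊕ ℤ/2 ⊕ ℤ/4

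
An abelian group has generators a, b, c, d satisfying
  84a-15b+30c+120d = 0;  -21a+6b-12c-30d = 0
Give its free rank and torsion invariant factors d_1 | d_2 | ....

rank_ℚ(R)=2; free=4−2=2
SNF(R) diag = [3, 9] → torsion [3, 9]

Answer: M ≅ ℤ^2 ⊕ ℤ/3 ⊕ ℤ/9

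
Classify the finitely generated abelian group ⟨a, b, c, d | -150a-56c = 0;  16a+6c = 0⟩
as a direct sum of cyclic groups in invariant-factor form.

rank_ℚ(R)=2; free=4−2=2
SNF(R) diag = [2, 2] → torsion [2, 2]

Answer: M ≅ ℤ^2 ⊕ ℤ/2 ⊕ ℤ/2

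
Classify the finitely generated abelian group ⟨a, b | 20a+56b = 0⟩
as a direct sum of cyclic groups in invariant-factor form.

Answer: M ≅ ℤ^1 ⊕ ℤ/4

Derivation:
rank_ℚ(R)=1; free=2−1=1
SNF(R) diag = [4] → torsion [4]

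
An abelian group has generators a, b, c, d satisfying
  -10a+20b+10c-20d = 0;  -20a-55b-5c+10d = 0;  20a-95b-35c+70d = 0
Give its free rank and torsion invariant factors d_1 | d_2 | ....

rank_ℚ(R)=3; free=4−3=1
SNF(R) diag = [5, 10, 10] → torsion [5, 10, 10]

Answer: M ≅ ℤ^1 ⊕ ℤ/5 ⊕ ℤ/10 ⊕ ℤ/10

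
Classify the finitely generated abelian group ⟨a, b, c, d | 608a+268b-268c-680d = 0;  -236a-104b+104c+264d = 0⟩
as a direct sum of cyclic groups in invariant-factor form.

rank_ℚ(R)=2; free=4−2=2
SNF(R) diag = [4, 4] → torsion [4, 4]

Answer: M ≅ ℤ^2 ⊕ ℤ/4 ⊕ ℤ/4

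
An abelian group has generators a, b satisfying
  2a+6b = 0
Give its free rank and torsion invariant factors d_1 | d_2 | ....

Answer: M ≅ ℤ^1 ⊕ ℤ/2

Derivation:
rank_ℚ(R)=1; free=2−1=1
SNF(R) diag = [2] → torsion [2]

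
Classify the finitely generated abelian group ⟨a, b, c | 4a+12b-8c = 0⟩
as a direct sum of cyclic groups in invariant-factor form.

Answer: M ≅ ℤ^2 ⊕ ℤ/4

Derivation:
rank_ℚ(R)=1; free=3−1=2
SNF(R) diag = [4] → torsion [4]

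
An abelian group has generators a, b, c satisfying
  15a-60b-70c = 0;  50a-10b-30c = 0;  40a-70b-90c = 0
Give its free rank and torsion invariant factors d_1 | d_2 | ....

Answer: M ≅ ℤ/5 ⊕ ℤ/10 ⊕ ℤ/20

Derivation:
rank_ℚ(R)=3; free=3−3=0
SNF(R) diag = [5, 10, 20] → torsion [5, 10, 20]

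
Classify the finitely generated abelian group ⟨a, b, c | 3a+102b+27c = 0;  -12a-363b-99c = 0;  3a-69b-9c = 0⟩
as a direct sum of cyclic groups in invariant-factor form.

rank_ℚ(R)=3; free=3−3=0
SNF(R) diag = [3, 9, 9] → torsion [3, 9, 9]

Answer: M ≅ ℤ/3 ⊕ ℤ/9 ⊕ ℤ/9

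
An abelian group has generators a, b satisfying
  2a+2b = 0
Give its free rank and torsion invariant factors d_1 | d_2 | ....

rank_ℚ(R)=1; free=2−1=1
SNF(R) diag = [2] → torsion [2]

Answer: M ≅ ℤ^1 ⊕ ℤ/2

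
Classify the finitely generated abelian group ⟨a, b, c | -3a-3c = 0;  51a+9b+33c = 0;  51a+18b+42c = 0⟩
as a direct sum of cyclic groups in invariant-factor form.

Answer: M ≅ ℤ/3 ⊕ ℤ/9 ⊕ ℤ/27

Derivation:
rank_ℚ(R)=3; free=3−3=0
SNF(R) diag = [3, 9, 27] → torsion [3, 9, 27]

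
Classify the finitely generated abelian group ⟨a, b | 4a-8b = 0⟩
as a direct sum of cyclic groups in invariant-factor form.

rank_ℚ(R)=1; free=2−1=1
SNF(R) diag = [4] → torsion [4]

Answer: M ≅ ℤ^1 ⊕ ℤ/4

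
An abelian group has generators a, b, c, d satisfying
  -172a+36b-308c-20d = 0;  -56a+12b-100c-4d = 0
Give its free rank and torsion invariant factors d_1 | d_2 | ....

rank_ℚ(R)=2; free=4−2=2
SNF(R) diag = [4, 12] → torsion [4, 12]

Answer: M ≅ ℤ^2 ⊕ ℤ/4 ⊕ ℤ/12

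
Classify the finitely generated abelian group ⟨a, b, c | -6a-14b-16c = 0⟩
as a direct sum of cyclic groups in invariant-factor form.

Answer: M ≅ ℤ^2 ⊕ ℤ/2

Derivation:
rank_ℚ(R)=1; free=3−1=2
SNF(R) diag = [2] → torsion [2]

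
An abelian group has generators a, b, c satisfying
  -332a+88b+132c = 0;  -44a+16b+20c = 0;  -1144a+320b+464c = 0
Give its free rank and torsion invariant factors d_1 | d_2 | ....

rank_ℚ(R)=3; free=3−3=0
SNF(R) diag = [4, 8, 24] → torsion [4, 8, 24]

Answer: M ≅ ℤ/4 ⊕ ℤ/8 ⊕ ℤ/24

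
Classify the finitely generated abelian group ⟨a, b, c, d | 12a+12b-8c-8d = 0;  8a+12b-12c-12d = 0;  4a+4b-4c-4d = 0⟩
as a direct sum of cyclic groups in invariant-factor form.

Answer: M ≅ ℤ^1 ⊕ ℤ/4 ⊕ ℤ/4 ⊕ ℤ/4

Derivation:
rank_ℚ(R)=3; free=4−3=1
SNF(R) diag = [4, 4, 4] → torsion [4, 4, 4]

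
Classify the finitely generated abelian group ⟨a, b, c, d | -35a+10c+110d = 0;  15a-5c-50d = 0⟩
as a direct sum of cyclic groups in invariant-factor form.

rank_ℚ(R)=2; free=4−2=2
SNF(R) diag = [5, 5] → torsion [5, 5]

Answer: M ≅ ℤ^2 ⊕ ℤ/5 ⊕ ℤ/5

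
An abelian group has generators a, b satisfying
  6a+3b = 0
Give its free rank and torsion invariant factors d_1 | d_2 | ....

rank_ℚ(R)=1; free=2−1=1
SNF(R) diag = [3] → torsion [3]

Answer: M ≅ ℤ^1 ⊕ ℤ/3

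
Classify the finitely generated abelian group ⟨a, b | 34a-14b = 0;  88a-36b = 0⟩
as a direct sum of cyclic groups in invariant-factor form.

Answer: M ≅ ℤ/2 ⊕ ℤ/4

Derivation:
rank_ℚ(R)=2; free=2−2=0
SNF(R) diag = [2, 4] → torsion [2, 4]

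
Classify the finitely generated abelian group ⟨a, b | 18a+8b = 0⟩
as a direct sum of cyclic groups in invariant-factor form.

rank_ℚ(R)=1; free=2−1=1
SNF(R) diag = [2] → torsion [2]

Answer: M ≅ ℤ^1 ⊕ ℤ/2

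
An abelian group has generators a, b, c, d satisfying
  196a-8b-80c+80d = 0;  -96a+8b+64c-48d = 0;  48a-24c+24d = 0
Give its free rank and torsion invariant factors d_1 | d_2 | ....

rank_ℚ(R)=3; free=4−3=1
SNF(R) diag = [4, 8, 24] → torsion [4, 8, 24]

Answer: M ≅ ℤ^1 ⊕ ℤ/4 ⊕ ℤ/8 ⊕ ℤ/24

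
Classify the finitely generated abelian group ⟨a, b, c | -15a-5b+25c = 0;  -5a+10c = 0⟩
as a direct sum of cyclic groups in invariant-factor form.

rank_ℚ(R)=2; free=3−2=1
SNF(R) diag = [5, 5] → torsion [5, 5]

Answer: M ≅ ℤ^1 ⊕ ℤ/5 ⊕ ℤ/5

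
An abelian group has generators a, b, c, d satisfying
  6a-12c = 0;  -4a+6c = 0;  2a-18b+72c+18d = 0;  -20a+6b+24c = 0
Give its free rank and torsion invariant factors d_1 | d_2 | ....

Answer: M ≅ ℤ/2 ⊕ ℤ/6 ⊕ ℤ/6 ⊕ ℤ/18

Derivation:
rank_ℚ(R)=4; free=4−4=0
SNF(R) diag = [2, 6, 6, 18] → torsion [2, 6, 6, 18]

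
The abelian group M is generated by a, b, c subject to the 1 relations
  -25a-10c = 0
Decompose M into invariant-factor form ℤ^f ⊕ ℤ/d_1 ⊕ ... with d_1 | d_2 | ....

Answer: M ≅ ℤ^2 ⊕ ℤ/5

Derivation:
rank_ℚ(R)=1; free=3−1=2
SNF(R) diag = [5] → torsion [5]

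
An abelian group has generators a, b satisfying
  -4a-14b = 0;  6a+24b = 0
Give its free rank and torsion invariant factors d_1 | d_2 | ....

rank_ℚ(R)=2; free=2−2=0
SNF(R) diag = [2, 6] → torsion [2, 6]

Answer: M ≅ ℤ/2 ⊕ ℤ/6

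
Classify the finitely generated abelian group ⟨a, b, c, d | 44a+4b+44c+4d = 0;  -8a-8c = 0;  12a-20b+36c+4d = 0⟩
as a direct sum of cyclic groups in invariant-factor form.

rank_ℚ(R)=3; free=4−3=1
SNF(R) diag = [4, 8, 24] → torsion [4, 8, 24]

Answer: M ≅ ℤ^1 ⊕ ℤ/4 ⊕ ℤ/8 ⊕ ℤ/24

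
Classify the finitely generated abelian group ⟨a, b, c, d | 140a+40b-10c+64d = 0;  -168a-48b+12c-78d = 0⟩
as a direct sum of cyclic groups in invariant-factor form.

rank_ℚ(R)=2; free=4−2=2
SNF(R) diag = [2, 6] → torsion [2, 6]

Answer: M ≅ ℤ^2 ⊕ ℤ/2 ⊕ ℤ/6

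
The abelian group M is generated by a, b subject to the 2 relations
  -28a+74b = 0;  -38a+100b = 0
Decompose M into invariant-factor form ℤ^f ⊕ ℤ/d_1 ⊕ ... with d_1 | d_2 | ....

rank_ℚ(R)=2; free=2−2=0
SNF(R) diag = [2, 6] → torsion [2, 6]

Answer: M ≅ ℤ/2 ⊕ ℤ/6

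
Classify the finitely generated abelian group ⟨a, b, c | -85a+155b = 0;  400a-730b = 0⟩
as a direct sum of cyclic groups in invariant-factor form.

Answer: M ≅ ℤ^1 ⊕ ℤ/5 ⊕ ℤ/10

Derivation:
rank_ℚ(R)=2; free=3−2=1
SNF(R) diag = [5, 10] → torsion [5, 10]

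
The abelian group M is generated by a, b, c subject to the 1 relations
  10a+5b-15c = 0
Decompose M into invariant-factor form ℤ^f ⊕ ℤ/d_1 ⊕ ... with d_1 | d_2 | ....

Answer: M ≅ ℤ^2 ⊕ ℤ/5

Derivation:
rank_ℚ(R)=1; free=3−1=2
SNF(R) diag = [5] → torsion [5]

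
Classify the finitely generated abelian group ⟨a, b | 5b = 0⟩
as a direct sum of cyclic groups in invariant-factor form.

rank_ℚ(R)=1; free=2−1=1
SNF(R) diag = [5] → torsion [5]

Answer: M ≅ ℤ^1 ⊕ ℤ/5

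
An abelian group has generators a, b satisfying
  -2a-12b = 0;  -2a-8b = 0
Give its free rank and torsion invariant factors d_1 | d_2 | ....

Answer: M ≅ ℤ/2 ⊕ ℤ/4

Derivation:
rank_ℚ(R)=2; free=2−2=0
SNF(R) diag = [2, 4] → torsion [2, 4]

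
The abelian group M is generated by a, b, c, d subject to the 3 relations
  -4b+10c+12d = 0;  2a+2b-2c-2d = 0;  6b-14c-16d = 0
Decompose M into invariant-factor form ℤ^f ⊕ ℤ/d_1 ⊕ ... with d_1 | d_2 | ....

Answer: M ≅ ℤ^1 ⊕ ℤ/2 ⊕ ℤ/2 ⊕ ℤ/2

Derivation:
rank_ℚ(R)=3; free=4−3=1
SNF(R) diag = [2, 2, 2] → torsion [2, 2, 2]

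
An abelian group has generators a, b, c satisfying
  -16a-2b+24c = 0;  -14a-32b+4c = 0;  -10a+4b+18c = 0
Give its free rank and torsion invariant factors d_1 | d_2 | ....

Answer: M ≅ ℤ/2 ⊕ ℤ/2 ⊕ ℤ/6

Derivation:
rank_ℚ(R)=3; free=3−3=0
SNF(R) diag = [2, 2, 6] → torsion [2, 2, 6]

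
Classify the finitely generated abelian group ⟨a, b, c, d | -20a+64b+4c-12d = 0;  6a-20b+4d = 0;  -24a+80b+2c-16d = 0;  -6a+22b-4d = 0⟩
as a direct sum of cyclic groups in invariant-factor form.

rank_ℚ(R)=4; free=4−4=0
SNF(R) diag = [2, 2, 2, 4] → torsion [2, 2, 2, 4]

Answer: M ≅ ℤ/2 ⊕ ℤ/2 ⊕ ℤ/2 ⊕ ℤ/4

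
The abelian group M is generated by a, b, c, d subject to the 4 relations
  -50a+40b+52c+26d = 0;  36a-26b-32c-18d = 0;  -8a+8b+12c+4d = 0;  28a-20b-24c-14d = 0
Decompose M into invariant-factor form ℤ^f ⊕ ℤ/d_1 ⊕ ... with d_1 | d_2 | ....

Answer: M ≅ ℤ/2 ⊕ ℤ/2 ⊕ ℤ/2 ⊕ ℤ/4

Derivation:
rank_ℚ(R)=4; free=4−4=0
SNF(R) diag = [2, 2, 2, 4] → torsion [2, 2, 2, 4]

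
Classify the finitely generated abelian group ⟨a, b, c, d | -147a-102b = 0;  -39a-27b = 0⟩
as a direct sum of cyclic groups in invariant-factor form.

Answer: M ≅ ℤ^2 ⊕ ℤ/3 ⊕ ℤ/3

Derivation:
rank_ℚ(R)=2; free=4−2=2
SNF(R) diag = [3, 3] → torsion [3, 3]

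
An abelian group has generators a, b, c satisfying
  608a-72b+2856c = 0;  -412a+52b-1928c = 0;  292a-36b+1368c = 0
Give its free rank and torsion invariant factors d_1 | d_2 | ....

Answer: M ≅ ℤ/4 ⊕ ℤ/8 ⊕ ℤ/24

Derivation:
rank_ℚ(R)=3; free=3−3=0
SNF(R) diag = [4, 8, 24] → torsion [4, 8, 24]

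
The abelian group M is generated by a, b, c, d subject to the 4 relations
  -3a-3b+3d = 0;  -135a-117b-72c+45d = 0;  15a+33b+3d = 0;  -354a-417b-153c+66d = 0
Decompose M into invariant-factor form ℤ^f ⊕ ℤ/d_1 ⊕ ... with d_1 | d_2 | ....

Answer: M ≅ ℤ/3 ⊕ ℤ/9 ⊕ ℤ/18 ⊕ ℤ/36

Derivation:
rank_ℚ(R)=4; free=4−4=0
SNF(R) diag = [3, 9, 18, 36] → torsion [3, 9, 18, 36]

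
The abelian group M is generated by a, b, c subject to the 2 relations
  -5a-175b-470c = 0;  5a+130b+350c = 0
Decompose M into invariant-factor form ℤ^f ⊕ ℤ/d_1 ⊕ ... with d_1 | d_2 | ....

rank_ℚ(R)=2; free=3−2=1
SNF(R) diag = [5, 15] → torsion [5, 15]

Answer: M ≅ ℤ^1 ⊕ ℤ/5 ⊕ ℤ/15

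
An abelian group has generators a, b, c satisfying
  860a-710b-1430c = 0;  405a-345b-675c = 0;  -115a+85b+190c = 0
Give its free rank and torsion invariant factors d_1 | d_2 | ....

Answer: M ≅ ℤ/5 ⊕ ℤ/15 ⊕ ℤ/30

Derivation:
rank_ℚ(R)=3; free=3−3=0
SNF(R) diag = [5, 15, 30] → torsion [5, 15, 30]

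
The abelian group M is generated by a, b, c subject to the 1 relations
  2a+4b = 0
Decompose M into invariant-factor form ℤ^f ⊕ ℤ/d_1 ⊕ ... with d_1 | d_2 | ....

rank_ℚ(R)=1; free=3−1=2
SNF(R) diag = [2] → torsion [2]

Answer: M ≅ ℤ^2 ⊕ ℤ/2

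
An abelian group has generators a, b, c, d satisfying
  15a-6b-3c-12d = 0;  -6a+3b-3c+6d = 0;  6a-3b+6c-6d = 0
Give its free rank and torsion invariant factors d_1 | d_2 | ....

rank_ℚ(R)=3; free=4−3=1
SNF(R) diag = [3, 3, 3] → torsion [3, 3, 3]

Answer: M ≅ ℤ^1 ⊕ ℤ/3 ⊕ ℤ/3 ⊕ ℤ/3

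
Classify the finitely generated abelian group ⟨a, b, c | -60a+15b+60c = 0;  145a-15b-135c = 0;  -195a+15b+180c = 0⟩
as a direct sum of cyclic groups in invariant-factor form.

Answer: M ≅ ℤ/5 ⊕ ℤ/15 ⊕ ℤ/15

Derivation:
rank_ℚ(R)=3; free=3−3=0
SNF(R) diag = [5, 15, 15] → torsion [5, 15, 15]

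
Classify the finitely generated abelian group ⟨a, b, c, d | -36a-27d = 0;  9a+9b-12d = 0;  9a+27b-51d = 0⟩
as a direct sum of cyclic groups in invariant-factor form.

rank_ℚ(R)=3; free=4−3=1
SNF(R) diag = [3, 9, 18] → torsion [3, 9, 18]

Answer: M ≅ ℤ^1 ⊕ ℤ/3 ⊕ ℤ/9 ⊕ ℤ/18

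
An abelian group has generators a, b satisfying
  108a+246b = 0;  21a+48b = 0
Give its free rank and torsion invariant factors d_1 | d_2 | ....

rank_ℚ(R)=2; free=2−2=0
SNF(R) diag = [3, 6] → torsion [3, 6]

Answer: M ≅ ℤ/3 ⊕ ℤ/6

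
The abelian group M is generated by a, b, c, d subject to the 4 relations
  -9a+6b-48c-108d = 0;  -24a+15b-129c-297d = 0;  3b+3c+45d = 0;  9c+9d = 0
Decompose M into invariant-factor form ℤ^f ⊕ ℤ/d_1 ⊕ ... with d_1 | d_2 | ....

Answer: M ≅ ℤ/3 ⊕ ℤ/3 ⊕ ℤ/9 ⊕ ℤ/18

Derivation:
rank_ℚ(R)=4; free=4−4=0
SNF(R) diag = [3, 3, 9, 18] → torsion [3, 3, 9, 18]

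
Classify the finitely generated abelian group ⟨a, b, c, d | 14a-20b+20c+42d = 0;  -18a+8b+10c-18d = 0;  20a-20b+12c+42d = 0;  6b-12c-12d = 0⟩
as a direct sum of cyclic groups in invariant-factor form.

rank_ℚ(R)=4; free=4−4=0
SNF(R) diag = [2, 2, 2, 6] → torsion [2, 2, 2, 6]

Answer: M ≅ ℤ/2 ⊕ ℤ/2 ⊕ ℤ/2 ⊕ ℤ/6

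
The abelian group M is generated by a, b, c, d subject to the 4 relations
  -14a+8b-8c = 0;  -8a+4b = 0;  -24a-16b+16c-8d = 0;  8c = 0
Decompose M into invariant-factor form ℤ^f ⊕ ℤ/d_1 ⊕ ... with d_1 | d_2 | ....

Answer: M ≅ ℤ/2 ⊕ ℤ/4 ⊕ ℤ/8 ⊕ ℤ/8

Derivation:
rank_ℚ(R)=4; free=4−4=0
SNF(R) diag = [2, 4, 8, 8] → torsion [2, 4, 8, 8]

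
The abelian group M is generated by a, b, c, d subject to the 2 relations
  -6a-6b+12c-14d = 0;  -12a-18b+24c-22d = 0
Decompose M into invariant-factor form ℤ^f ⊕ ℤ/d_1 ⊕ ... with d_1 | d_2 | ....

rank_ℚ(R)=2; free=4−2=2
SNF(R) diag = [2, 6] → torsion [2, 6]

Answer: M ≅ ℤ^2 ⊕ ℤ/2 ⊕ ℤ/6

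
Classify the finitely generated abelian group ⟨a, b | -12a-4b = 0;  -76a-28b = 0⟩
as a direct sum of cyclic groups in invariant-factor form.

Answer: M ≅ ℤ/4 ⊕ ℤ/8

Derivation:
rank_ℚ(R)=2; free=2−2=0
SNF(R) diag = [4, 8] → torsion [4, 8]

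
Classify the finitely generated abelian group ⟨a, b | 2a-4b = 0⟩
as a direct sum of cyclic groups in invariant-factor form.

rank_ℚ(R)=1; free=2−1=1
SNF(R) diag = [2] → torsion [2]

Answer: M ≅ ℤ^1 ⊕ ℤ/2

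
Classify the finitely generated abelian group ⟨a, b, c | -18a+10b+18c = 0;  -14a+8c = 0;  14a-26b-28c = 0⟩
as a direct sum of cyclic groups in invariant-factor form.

rank_ℚ(R)=3; free=3−3=0
SNF(R) diag = [2, 2, 2] → torsion [2, 2, 2]

Answer: M ≅ ℤ/2 ⊕ ℤ/2 ⊕ ℤ/2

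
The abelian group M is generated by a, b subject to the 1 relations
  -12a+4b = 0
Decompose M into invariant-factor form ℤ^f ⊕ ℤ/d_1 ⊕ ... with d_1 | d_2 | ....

Answer: M ≅ ℤ^1 ⊕ ℤ/4

Derivation:
rank_ℚ(R)=1; free=2−1=1
SNF(R) diag = [4] → torsion [4]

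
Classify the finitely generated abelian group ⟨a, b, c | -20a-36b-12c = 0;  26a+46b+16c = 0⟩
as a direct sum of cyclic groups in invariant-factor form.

rank_ℚ(R)=2; free=3−2=1
SNF(R) diag = [2, 4] → torsion [2, 4]

Answer: M ≅ ℤ^1 ⊕ ℤ/2 ⊕ ℤ/4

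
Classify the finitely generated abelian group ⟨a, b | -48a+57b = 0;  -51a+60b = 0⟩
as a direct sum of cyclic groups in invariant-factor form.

Answer: M ≅ ℤ/3 ⊕ ℤ/9

Derivation:
rank_ℚ(R)=2; free=2−2=0
SNF(R) diag = [3, 9] → torsion [3, 9]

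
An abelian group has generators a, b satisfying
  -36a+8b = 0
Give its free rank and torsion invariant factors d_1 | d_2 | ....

Answer: M ≅ ℤ^1 ⊕ ℤ/4

Derivation:
rank_ℚ(R)=1; free=2−1=1
SNF(R) diag = [4] → torsion [4]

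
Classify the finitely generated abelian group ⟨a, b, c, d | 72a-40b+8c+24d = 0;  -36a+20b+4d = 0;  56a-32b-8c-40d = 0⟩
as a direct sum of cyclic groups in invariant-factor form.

rank_ℚ(R)=3; free=4−3=1
SNF(R) diag = [4, 8, 8] → torsion [4, 8, 8]

Answer: M ≅ ℤ^1 ⊕ ℤ/4 ⊕ ℤ/8 ⊕ ℤ/8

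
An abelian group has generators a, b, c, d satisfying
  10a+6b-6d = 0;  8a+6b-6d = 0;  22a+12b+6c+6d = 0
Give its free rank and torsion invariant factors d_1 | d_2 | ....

Answer: M ≅ ℤ^1 ⊕ ℤ/2 ⊕ ℤ/6 ⊕ ℤ/6

Derivation:
rank_ℚ(R)=3; free=4−3=1
SNF(R) diag = [2, 6, 6] → torsion [2, 6, 6]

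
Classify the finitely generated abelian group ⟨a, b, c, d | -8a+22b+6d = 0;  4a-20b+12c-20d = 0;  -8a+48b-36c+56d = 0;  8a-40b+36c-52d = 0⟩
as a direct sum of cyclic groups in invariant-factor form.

rank_ℚ(R)=4; free=4−4=0
SNF(R) diag = [2, 4, 4, 12] → torsion [2, 4, 4, 12]

Answer: M ≅ ℤ/2 ⊕ ℤ/4 ⊕ ℤ/4 ⊕ ℤ/12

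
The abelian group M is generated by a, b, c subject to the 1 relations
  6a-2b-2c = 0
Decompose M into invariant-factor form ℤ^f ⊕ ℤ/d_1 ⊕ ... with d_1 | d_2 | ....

rank_ℚ(R)=1; free=3−1=2
SNF(R) diag = [2] → torsion [2]

Answer: M ≅ ℤ^2 ⊕ ℤ/2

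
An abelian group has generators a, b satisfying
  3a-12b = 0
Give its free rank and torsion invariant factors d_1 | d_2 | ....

Answer: M ≅ ℤ^1 ⊕ ℤ/3

Derivation:
rank_ℚ(R)=1; free=2−1=1
SNF(R) diag = [3] → torsion [3]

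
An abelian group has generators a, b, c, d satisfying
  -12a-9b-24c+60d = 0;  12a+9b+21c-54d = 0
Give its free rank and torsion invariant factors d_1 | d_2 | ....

rank_ℚ(R)=2; free=4−2=2
SNF(R) diag = [3, 3] → torsion [3, 3]

Answer: M ≅ ℤ^2 ⊕ ℤ/3 ⊕ ℤ/3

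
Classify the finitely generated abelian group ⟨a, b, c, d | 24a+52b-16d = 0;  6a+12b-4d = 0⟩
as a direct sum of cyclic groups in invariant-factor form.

Answer: M ≅ ℤ^2 ⊕ ℤ/2 ⊕ ℤ/4

Derivation:
rank_ℚ(R)=2; free=4−2=2
SNF(R) diag = [2, 4] → torsion [2, 4]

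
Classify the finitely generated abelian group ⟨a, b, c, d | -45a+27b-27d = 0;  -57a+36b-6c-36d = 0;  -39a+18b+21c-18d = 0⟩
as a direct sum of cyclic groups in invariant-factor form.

Answer: M ≅ ℤ^1 ⊕ ℤ/3 ⊕ ℤ/9 ⊕ ℤ/9

Derivation:
rank_ℚ(R)=3; free=4−3=1
SNF(R) diag = [3, 9, 9] → torsion [3, 9, 9]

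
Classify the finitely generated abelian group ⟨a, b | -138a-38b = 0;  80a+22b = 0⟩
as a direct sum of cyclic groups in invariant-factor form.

rank_ℚ(R)=2; free=2−2=0
SNF(R) diag = [2, 2] → torsion [2, 2]

Answer: M ≅ ℤ/2 ⊕ ℤ/2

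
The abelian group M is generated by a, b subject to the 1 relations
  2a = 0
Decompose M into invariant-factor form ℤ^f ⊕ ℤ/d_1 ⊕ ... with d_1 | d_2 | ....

Answer: M ≅ ℤ^1 ⊕ ℤ/2

Derivation:
rank_ℚ(R)=1; free=2−1=1
SNF(R) diag = [2] → torsion [2]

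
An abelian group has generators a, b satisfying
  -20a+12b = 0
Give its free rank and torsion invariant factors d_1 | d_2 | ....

Answer: M ≅ ℤ^1 ⊕ ℤ/4

Derivation:
rank_ℚ(R)=1; free=2−1=1
SNF(R) diag = [4] → torsion [4]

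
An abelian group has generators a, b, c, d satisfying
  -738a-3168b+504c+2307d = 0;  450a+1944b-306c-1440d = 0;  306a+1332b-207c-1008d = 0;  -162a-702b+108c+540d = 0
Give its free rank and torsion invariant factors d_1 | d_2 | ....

Answer: M ≅ ℤ/3 ⊕ ℤ/9 ⊕ ℤ/18 ⊕ ℤ/54

Derivation:
rank_ℚ(R)=4; free=4−4=0
SNF(R) diag = [3, 9, 18, 54] → torsion [3, 9, 18, 54]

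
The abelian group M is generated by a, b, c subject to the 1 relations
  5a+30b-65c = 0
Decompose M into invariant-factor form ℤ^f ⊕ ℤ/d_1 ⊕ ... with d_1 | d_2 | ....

rank_ℚ(R)=1; free=3−1=2
SNF(R) diag = [5] → torsion [5]

Answer: M ≅ ℤ^2 ⊕ ℤ/5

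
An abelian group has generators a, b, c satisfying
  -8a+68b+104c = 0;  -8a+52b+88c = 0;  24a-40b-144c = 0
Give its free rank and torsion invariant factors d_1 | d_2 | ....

rank_ℚ(R)=3; free=3−3=0
SNF(R) diag = [4, 8, 16] → torsion [4, 8, 16]

Answer: M ≅ ℤ/4 ⊕ ℤ/8 ⊕ ℤ/16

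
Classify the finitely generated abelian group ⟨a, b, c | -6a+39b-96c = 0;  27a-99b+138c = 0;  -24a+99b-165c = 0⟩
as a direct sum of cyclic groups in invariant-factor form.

rank_ℚ(R)=3; free=3−3=0
SNF(R) diag = [3, 3, 3] → torsion [3, 3, 3]

Answer: M ≅ ℤ/3 ⊕ ℤ/3 ⊕ ℤ/3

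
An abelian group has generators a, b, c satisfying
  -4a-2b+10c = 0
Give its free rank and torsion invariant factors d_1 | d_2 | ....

Answer: M ≅ ℤ^2 ⊕ ℤ/2

Derivation:
rank_ℚ(R)=1; free=3−1=2
SNF(R) diag = [2] → torsion [2]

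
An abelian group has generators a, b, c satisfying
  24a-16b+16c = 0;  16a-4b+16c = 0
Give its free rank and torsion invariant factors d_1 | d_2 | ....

Answer: M ≅ ℤ^1 ⊕ ℤ/4 ⊕ ℤ/8

Derivation:
rank_ℚ(R)=2; free=3−2=1
SNF(R) diag = [4, 8] → torsion [4, 8]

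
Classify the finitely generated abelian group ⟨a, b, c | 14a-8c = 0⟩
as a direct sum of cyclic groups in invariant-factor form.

Answer: M ≅ ℤ^2 ⊕ ℤ/2

Derivation:
rank_ℚ(R)=1; free=3−1=2
SNF(R) diag = [2] → torsion [2]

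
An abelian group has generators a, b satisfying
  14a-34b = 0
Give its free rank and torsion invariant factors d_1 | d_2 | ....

rank_ℚ(R)=1; free=2−1=1
SNF(R) diag = [2] → torsion [2]

Answer: M ≅ ℤ^1 ⊕ ℤ/2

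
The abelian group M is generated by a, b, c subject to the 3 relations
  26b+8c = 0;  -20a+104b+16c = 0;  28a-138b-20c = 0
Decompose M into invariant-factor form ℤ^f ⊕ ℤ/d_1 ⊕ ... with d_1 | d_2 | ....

Answer: M ≅ ℤ/2 ⊕ ℤ/4 ⊕ ℤ/4

Derivation:
rank_ℚ(R)=3; free=3−3=0
SNF(R) diag = [2, 4, 4] → torsion [2, 4, 4]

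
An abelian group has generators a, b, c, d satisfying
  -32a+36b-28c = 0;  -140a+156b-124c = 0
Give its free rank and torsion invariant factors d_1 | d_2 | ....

rank_ℚ(R)=2; free=4−2=2
SNF(R) diag = [4, 12] → torsion [4, 12]

Answer: M ≅ ℤ^2 ⊕ ℤ/4 ⊕ ℤ/12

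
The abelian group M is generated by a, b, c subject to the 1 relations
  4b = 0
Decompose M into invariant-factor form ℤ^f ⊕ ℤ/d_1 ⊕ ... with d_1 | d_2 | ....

rank_ℚ(R)=1; free=3−1=2
SNF(R) diag = [4] → torsion [4]

Answer: M ≅ ℤ^2 ⊕ ℤ/4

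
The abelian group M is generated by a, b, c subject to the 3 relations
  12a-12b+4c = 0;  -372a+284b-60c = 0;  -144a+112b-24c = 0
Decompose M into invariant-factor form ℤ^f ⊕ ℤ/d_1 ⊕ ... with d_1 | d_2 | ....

rank_ℚ(R)=3; free=3−3=0
SNF(R) diag = [4, 8, 24] → torsion [4, 8, 24]

Answer: M ≅ ℤ/4 ⊕ ℤ/8 ⊕ ℤ/24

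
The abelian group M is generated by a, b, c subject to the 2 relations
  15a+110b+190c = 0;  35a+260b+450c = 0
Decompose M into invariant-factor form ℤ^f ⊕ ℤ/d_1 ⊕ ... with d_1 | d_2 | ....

rank_ℚ(R)=2; free=3−2=1
SNF(R) diag = [5, 10] → torsion [5, 10]

Answer: M ≅ ℤ^1 ⊕ ℤ/5 ⊕ ℤ/10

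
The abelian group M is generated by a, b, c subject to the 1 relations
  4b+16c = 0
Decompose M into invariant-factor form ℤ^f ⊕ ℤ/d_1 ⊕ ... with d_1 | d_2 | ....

Answer: M ≅ ℤ^2 ⊕ ℤ/4

Derivation:
rank_ℚ(R)=1; free=3−1=2
SNF(R) diag = [4] → torsion [4]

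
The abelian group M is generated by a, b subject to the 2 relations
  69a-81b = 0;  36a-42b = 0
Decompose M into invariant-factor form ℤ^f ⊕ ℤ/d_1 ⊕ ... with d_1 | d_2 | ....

Answer: M ≅ ℤ/3 ⊕ ℤ/6

Derivation:
rank_ℚ(R)=2; free=2−2=0
SNF(R) diag = [3, 6] → torsion [3, 6]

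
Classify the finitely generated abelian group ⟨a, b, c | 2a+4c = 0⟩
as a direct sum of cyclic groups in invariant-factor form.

Answer: M ≅ ℤ^2 ⊕ ℤ/2

Derivation:
rank_ℚ(R)=1; free=3−1=2
SNF(R) diag = [2] → torsion [2]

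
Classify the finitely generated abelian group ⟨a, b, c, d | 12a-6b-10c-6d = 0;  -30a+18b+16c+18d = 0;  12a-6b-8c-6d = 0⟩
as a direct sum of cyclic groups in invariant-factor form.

Answer: M ≅ ℤ^1 ⊕ ℤ/2 ⊕ ℤ/6 ⊕ ℤ/6

Derivation:
rank_ℚ(R)=3; free=4−3=1
SNF(R) diag = [2, 6, 6] → torsion [2, 6, 6]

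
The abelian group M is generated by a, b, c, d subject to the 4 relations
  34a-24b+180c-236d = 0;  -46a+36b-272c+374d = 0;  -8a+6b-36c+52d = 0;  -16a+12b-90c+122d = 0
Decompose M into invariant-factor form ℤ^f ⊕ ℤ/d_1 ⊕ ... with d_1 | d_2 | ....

rank_ℚ(R)=4; free=4−4=0
SNF(R) diag = [2, 2, 6, 18] → torsion [2, 2, 6, 18]

Answer: M ≅ ℤ/2 ⊕ ℤ/2 ⊕ ℤ/6 ⊕ ℤ/18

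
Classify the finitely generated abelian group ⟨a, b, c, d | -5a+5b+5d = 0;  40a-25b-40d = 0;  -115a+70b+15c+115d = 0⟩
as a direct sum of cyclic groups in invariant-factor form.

rank_ℚ(R)=3; free=4−3=1
SNF(R) diag = [5, 15, 15] → torsion [5, 15, 15]

Answer: M ≅ ℤ^1 ⊕ ℤ/5 ⊕ ℤ/15 ⊕ ℤ/15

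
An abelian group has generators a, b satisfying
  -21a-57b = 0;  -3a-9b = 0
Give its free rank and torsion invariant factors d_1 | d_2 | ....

rank_ℚ(R)=2; free=2−2=0
SNF(R) diag = [3, 6] → torsion [3, 6]

Answer: M ≅ ℤ/3 ⊕ ℤ/6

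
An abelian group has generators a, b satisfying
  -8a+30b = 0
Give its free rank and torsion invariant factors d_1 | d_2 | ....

rank_ℚ(R)=1; free=2−1=1
SNF(R) diag = [2] → torsion [2]

Answer: M ≅ ℤ^1 ⊕ ℤ/2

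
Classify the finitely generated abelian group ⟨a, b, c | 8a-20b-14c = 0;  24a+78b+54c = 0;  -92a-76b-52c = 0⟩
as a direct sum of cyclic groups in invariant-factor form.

Answer: M ≅ ℤ/2 ⊕ ℤ/6 ⊕ ℤ/12

Derivation:
rank_ℚ(R)=3; free=3−3=0
SNF(R) diag = [2, 6, 12] → torsion [2, 6, 12]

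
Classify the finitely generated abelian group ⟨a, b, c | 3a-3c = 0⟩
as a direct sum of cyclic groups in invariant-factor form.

rank_ℚ(R)=1; free=3−1=2
SNF(R) diag = [3] → torsion [3]

Answer: M ≅ ℤ^2 ⊕ ℤ/3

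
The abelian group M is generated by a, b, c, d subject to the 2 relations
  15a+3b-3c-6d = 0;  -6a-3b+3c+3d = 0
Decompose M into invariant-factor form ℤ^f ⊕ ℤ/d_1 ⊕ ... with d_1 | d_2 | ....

rank_ℚ(R)=2; free=4−2=2
SNF(R) diag = [3, 3] → torsion [3, 3]

Answer: M ≅ ℤ^2 ⊕ ℤ/3 ⊕ ℤ/3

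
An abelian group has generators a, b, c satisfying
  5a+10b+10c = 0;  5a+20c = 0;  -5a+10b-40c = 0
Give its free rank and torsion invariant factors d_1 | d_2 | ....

rank_ℚ(R)=3; free=3−3=0
SNF(R) diag = [5, 10, 10] → torsion [5, 10, 10]

Answer: M ≅ ℤ/5 ⊕ ℤ/10 ⊕ ℤ/10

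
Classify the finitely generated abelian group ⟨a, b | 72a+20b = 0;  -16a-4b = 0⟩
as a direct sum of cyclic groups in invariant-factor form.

rank_ℚ(R)=2; free=2−2=0
SNF(R) diag = [4, 8] → torsion [4, 8]

Answer: M ≅ ℤ/4 ⊕ ℤ/8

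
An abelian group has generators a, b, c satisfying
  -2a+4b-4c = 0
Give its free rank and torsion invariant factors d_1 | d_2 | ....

rank_ℚ(R)=1; free=3−1=2
SNF(R) diag = [2] → torsion [2]

Answer: M ≅ ℤ^2 ⊕ ℤ/2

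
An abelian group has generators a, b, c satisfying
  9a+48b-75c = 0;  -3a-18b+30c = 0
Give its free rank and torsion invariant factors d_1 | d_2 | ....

rank_ℚ(R)=2; free=3−2=1
SNF(R) diag = [3, 3] → torsion [3, 3]

Answer: M ≅ ℤ^1 ⊕ ℤ/3 ⊕ ℤ/3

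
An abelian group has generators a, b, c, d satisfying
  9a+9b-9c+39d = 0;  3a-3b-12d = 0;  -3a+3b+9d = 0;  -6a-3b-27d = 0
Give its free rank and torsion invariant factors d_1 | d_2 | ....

rank_ℚ(R)=4; free=4−4=0
SNF(R) diag = [3, 3, 9, 9] → torsion [3, 3, 9, 9]

Answer: M ≅ ℤ/3 ⊕ ℤ/3 ⊕ ℤ/9 ⊕ ℤ/9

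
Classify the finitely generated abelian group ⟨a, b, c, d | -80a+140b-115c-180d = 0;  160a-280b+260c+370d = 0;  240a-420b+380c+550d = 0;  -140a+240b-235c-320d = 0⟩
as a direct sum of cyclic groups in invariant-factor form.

Answer: M ≅ ℤ/5 ⊕ ℤ/10 ⊕ ℤ/20 ⊕ ℤ/20

Derivation:
rank_ℚ(R)=4; free=4−4=0
SNF(R) diag = [5, 10, 20, 20] → torsion [5, 10, 20, 20]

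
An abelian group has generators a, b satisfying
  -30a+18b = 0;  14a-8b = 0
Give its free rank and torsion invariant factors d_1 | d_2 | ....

rank_ℚ(R)=2; free=2−2=0
SNF(R) diag = [2, 6] → torsion [2, 6]

Answer: M ≅ ℤ/2 ⊕ ℤ/6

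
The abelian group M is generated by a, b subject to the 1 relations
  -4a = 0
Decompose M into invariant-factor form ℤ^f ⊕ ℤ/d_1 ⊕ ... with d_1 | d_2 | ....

Answer: M ≅ ℤ^1 ⊕ ℤ/4

Derivation:
rank_ℚ(R)=1; free=2−1=1
SNF(R) diag = [4] → torsion [4]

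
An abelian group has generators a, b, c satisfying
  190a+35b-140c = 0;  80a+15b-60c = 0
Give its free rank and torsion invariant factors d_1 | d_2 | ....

Answer: M ≅ ℤ^1 ⊕ ℤ/5 ⊕ ℤ/10

Derivation:
rank_ℚ(R)=2; free=3−2=1
SNF(R) diag = [5, 10] → torsion [5, 10]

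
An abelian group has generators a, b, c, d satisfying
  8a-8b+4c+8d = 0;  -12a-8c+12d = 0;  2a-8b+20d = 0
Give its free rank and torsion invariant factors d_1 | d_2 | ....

rank_ℚ(R)=3; free=4−3=1
SNF(R) diag = [2, 4, 12] → torsion [2, 4, 12]

Answer: M ≅ ℤ^1 ⊕ ℤ/2 ⊕ ℤ/4 ⊕ ℤ/12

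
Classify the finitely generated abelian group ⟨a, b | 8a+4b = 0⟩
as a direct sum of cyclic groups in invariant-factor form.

rank_ℚ(R)=1; free=2−1=1
SNF(R) diag = [4] → torsion [4]

Answer: M ≅ ℤ^1 ⊕ ℤ/4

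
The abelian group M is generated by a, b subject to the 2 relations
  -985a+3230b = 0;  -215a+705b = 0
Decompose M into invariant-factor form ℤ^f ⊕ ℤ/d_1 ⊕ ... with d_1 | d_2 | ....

rank_ℚ(R)=2; free=2−2=0
SNF(R) diag = [5, 5] → torsion [5, 5]

Answer: M ≅ ℤ/5 ⊕ ℤ/5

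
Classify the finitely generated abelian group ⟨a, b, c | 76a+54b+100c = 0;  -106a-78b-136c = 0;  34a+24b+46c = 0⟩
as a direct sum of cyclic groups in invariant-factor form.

rank_ℚ(R)=3; free=3−3=0
SNF(R) diag = [2, 6, 18] → torsion [2, 6, 18]

Answer: M ≅ ℤ/2 ⊕ ℤ/6 ⊕ ℤ/18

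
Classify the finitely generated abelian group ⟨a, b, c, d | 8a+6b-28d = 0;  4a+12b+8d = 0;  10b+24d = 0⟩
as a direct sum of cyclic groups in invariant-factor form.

rank_ℚ(R)=3; free=4−3=1
SNF(R) diag = [2, 4, 4] → torsion [2, 4, 4]

Answer: M ≅ ℤ^1 ⊕ ℤ/2 ⊕ ℤ/4 ⊕ ℤ/4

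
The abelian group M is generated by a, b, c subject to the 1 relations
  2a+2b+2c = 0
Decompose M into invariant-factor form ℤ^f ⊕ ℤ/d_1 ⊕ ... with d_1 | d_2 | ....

rank_ℚ(R)=1; free=3−1=2
SNF(R) diag = [2] → torsion [2]

Answer: M ≅ ℤ^2 ⊕ ℤ/2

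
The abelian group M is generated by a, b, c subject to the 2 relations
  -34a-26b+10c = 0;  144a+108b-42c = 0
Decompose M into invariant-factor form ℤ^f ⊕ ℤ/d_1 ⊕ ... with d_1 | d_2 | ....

Answer: M ≅ ℤ^1 ⊕ ℤ/2 ⊕ ℤ/6

Derivation:
rank_ℚ(R)=2; free=3−2=1
SNF(R) diag = [2, 6] → torsion [2, 6]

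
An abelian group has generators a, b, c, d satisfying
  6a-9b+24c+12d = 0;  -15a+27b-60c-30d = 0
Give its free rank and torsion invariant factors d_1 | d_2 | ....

rank_ℚ(R)=2; free=4−2=2
SNF(R) diag = [3, 9] → torsion [3, 9]

Answer: M ≅ ℤ^2 ⊕ ℤ/3 ⊕ ℤ/9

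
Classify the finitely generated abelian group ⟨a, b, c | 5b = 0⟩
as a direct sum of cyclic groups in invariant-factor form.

Answer: M ≅ ℤ^2 ⊕ ℤ/5

Derivation:
rank_ℚ(R)=1; free=3−1=2
SNF(R) diag = [5] → torsion [5]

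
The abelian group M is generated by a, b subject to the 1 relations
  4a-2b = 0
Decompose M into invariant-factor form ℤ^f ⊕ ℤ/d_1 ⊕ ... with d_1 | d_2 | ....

rank_ℚ(R)=1; free=2−1=1
SNF(R) diag = [2] → torsion [2]

Answer: M ≅ ℤ^1 ⊕ ℤ/2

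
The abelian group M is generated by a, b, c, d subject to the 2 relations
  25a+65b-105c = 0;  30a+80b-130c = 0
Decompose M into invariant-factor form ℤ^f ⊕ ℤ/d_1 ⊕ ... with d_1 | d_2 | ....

rank_ℚ(R)=2; free=4−2=2
SNF(R) diag = [5, 10] → torsion [5, 10]

Answer: M ≅ ℤ^2 ⊕ ℤ/5 ⊕ ℤ/10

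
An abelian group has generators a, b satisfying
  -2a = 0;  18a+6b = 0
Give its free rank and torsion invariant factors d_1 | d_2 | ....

Answer: M ≅ ℤ/2 ⊕ ℤ/6

Derivation:
rank_ℚ(R)=2; free=2−2=0
SNF(R) diag = [2, 6] → torsion [2, 6]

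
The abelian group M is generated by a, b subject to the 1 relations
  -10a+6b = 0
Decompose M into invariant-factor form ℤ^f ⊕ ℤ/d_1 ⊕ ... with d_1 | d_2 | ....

rank_ℚ(R)=1; free=2−1=1
SNF(R) diag = [2] → torsion [2]

Answer: M ≅ ℤ^1 ⊕ ℤ/2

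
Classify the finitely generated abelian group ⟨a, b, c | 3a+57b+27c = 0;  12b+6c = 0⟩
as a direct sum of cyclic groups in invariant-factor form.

Answer: M ≅ ℤ^1 ⊕ ℤ/3 ⊕ ℤ/6

Derivation:
rank_ℚ(R)=2; free=3−2=1
SNF(R) diag = [3, 6] → torsion [3, 6]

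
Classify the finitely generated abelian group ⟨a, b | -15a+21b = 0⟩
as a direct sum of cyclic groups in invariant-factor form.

rank_ℚ(R)=1; free=2−1=1
SNF(R) diag = [3] → torsion [3]

Answer: M ≅ ℤ^1 ⊕ ℤ/3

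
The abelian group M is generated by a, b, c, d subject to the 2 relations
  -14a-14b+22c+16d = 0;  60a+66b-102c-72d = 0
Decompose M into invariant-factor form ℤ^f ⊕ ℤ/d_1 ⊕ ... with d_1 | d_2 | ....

rank_ℚ(R)=2; free=4−2=2
SNF(R) diag = [2, 6] → torsion [2, 6]

Answer: M ≅ ℤ^2 ⊕ ℤ/2 ⊕ ℤ/6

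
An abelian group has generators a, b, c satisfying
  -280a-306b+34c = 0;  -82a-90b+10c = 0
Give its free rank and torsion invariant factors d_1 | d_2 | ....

rank_ℚ(R)=2; free=3−2=1
SNF(R) diag = [2, 6] → torsion [2, 6]

Answer: M ≅ ℤ^1 ⊕ ℤ/2 ⊕ ℤ/6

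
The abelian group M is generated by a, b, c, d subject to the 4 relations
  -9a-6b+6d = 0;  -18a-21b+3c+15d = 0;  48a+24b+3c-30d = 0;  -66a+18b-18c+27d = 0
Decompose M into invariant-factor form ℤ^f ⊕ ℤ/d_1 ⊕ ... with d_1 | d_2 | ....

rank_ℚ(R)=4; free=4−4=0
SNF(R) diag = [3, 3, 3, 9] → torsion [3, 3, 3, 9]

Answer: M ≅ ℤ/3 ⊕ ℤ/3 ⊕ ℤ/3 ⊕ ℤ/9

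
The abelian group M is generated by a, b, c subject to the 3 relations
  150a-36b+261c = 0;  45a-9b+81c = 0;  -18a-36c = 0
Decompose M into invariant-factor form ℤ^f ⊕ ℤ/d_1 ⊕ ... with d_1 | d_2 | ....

rank_ℚ(R)=3; free=3−3=0
SNF(R) diag = [3, 9, 18] → torsion [3, 9, 18]

Answer: M ≅ ℤ/3 ⊕ ℤ/9 ⊕ ℤ/18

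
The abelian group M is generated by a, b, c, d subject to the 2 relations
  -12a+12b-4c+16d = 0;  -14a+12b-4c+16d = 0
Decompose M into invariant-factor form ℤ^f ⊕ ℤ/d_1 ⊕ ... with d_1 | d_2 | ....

rank_ℚ(R)=2; free=4−2=2
SNF(R) diag = [2, 4] → torsion [2, 4]

Answer: M ≅ ℤ^2 ⊕ ℤ/2 ⊕ ℤ/4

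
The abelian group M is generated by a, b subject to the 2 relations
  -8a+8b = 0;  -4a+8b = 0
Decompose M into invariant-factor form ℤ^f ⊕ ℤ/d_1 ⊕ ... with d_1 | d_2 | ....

rank_ℚ(R)=2; free=2−2=0
SNF(R) diag = [4, 8] → torsion [4, 8]

Answer: M ≅ ℤ/4 ⊕ ℤ/8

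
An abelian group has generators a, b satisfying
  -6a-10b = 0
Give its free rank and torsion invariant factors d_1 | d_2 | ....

Answer: M ≅ ℤ^1 ⊕ ℤ/2

Derivation:
rank_ℚ(R)=1; free=2−1=1
SNF(R) diag = [2] → torsion [2]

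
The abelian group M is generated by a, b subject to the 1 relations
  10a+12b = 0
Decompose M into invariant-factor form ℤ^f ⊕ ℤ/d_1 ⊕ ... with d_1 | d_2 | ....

rank_ℚ(R)=1; free=2−1=1
SNF(R) diag = [2] → torsion [2]

Answer: M ≅ ℤ^1 ⊕ ℤ/2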